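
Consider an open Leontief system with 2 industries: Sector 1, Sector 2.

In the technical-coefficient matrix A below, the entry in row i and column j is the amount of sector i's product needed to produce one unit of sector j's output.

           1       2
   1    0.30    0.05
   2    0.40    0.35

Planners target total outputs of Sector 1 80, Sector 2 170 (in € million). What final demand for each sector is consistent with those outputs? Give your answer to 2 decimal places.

I − A =
  [   0.70    -0.05]
  [  -0.40     0.65]
d = (I − A) x:
  d_1 = (+0.70)·80 + (-0.05)·170 = 47.50
  d_2 = (-0.40)·80 + (+0.65)·170 = 78.50

d_1 = 47.50, d_2 = 78.50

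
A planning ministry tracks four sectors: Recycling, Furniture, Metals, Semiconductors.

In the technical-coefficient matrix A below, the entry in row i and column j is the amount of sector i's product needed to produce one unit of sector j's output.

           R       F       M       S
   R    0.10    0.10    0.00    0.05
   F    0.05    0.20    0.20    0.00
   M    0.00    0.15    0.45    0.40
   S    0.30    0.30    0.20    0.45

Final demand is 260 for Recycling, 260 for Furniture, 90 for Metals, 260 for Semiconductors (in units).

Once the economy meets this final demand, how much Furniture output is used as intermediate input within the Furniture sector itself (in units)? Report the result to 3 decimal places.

z_FF = 152.843

I − A =
  [   0.90    -0.10     0.00    -0.05]
  [  -0.05     0.80    -0.20     0.00]
  [   0.00    -0.15     0.55    -0.40]
  [  -0.30    -0.30    -0.20     0.55]
Compute the cofactors C_ij = (−1)^(i+j)·(3×3 minor ij) of I−A; the adjugate is their transpose:
adj(I−A) = Cᵀ =
  [ 0.137500   0.032000   0.022000   0.028500]
  [ 0.035125   0.192000   0.096500   0.073375]
  [ 0.106125   0.192000   0.380500   0.286375]
  [ 0.132750   0.192000   0.203000   0.366250]
det(I−A) = Σ_j (I−A)_1j·C_1j = (0.90)(0.137500) + (-0.10)(0.035125) + (0.00)(0.106125) + (-0.05)(0.132750) = 0.1136
(I − A)⁻¹ = adj(I−A) / det(I−A) ≈
  [   1.2104     0.2817     0.1937     0.2509]
  [   0.3092     1.6901     0.8495     0.6459]
  [   0.9342     1.6901     3.3495     2.5209]
  [   1.1686     1.6901     1.7870     3.2240]
First solve x = (I − A)⁻¹ d = adj(I−A)·d / det(I−A); in particular x_F = (0.035125·260 + 0.192000·260 + 0.096500·90 + 0.073375·260) / 0.1136 = 86.815 / 0.1136 ≈ 764.21655.
Intermediate flow from F to F: z_FF = a_FF · x_F = 0.20 × 86.815 / 0.1136 = 17.363 / 0.1136 ≈ 152.843.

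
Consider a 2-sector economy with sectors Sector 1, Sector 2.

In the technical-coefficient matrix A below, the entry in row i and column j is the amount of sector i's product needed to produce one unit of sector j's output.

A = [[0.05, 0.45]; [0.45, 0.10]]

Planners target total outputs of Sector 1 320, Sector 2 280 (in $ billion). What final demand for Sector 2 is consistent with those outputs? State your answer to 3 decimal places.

I − A =
  [   0.95    -0.45]
  [  -0.45     0.90]
d = (I − A) x:
  d_1 = (+0.95)·320 + (-0.45)·280 = 178.000
  d_2 = (-0.45)·320 + (+0.90)·280 = 108.000

d_2 = 108.000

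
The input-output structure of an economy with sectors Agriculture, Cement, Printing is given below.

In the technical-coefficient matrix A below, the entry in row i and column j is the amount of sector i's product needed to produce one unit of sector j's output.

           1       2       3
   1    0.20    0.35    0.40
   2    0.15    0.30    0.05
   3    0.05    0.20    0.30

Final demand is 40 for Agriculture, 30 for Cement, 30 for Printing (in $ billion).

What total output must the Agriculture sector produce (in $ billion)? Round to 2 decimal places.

I − A =
  [   0.80    -0.35    -0.40]
  [  -0.15     0.70    -0.05]
  [  -0.05    -0.20     0.70]
Cofactors of I−A, C_ij = (−1)^(i+j)·(minor ij) (rows/columns in the sector order above):
  C_11 = (0.70)(0.70) − (-0.05)(-0.20) = 0.4800
  C_12 = −[(-0.15)(0.70) − (-0.05)(-0.05)] = 0.1075
  C_13 = (-0.15)(-0.20) − (0.70)(-0.05) = 0.0650
  C_21 = −[(-0.35)(0.70) − (-0.40)(-0.20)] = 0.3250
  C_22 = (0.80)(0.70) − (-0.40)(-0.05) = 0.5400
  C_23 = −[(0.80)(-0.20) − (-0.35)(-0.05)] = 0.1775
  C_31 = (-0.35)(-0.05) − (-0.40)(0.70) = 0.2975
  C_32 = −[(0.80)(-0.05) − (-0.40)(-0.15)] = 0.1000
  C_33 = (0.80)(0.70) − (-0.35)(-0.15) = 0.5075
det(I−A) = Σ_j (I−A)_1j·C_1j = (0.80)(0.4800) + (-0.35)(0.1075) + (-0.40)(0.0650) = 0.320375
adj(I−A) = Cᵀ =
  [ 0.4800   0.3250   0.2975]
  [ 0.1075   0.5400   0.1000]
  [ 0.0650   0.1775   0.5075]
(I − A)⁻¹ = adj(I−A) / det(I−A) ≈
  [   1.4982     1.0144     0.9286]
  [   0.3355     1.6855     0.3121]
  [   0.2029     0.5540     1.5841]
x = (I − A)⁻¹ d = adj(I−A)·d / det(I−A), with det(I−A) = 0.320375:
  x_1 = (0.4800·40 + 0.3250·30 + 0.2975·30) / 0.320375 = 37.875 / 0.320375 ≈ 118.22
  x_2 = (0.1075·40 + 0.5400·30 + 0.1000·30) / 0.320375 = 23.50 / 0.320375 ≈ 73.35
  x_3 = (0.0650·40 + 0.1775·30 + 0.5075·30) / 0.320375 = 23.15 / 0.320375 ≈ 72.26

x_1 = 118.22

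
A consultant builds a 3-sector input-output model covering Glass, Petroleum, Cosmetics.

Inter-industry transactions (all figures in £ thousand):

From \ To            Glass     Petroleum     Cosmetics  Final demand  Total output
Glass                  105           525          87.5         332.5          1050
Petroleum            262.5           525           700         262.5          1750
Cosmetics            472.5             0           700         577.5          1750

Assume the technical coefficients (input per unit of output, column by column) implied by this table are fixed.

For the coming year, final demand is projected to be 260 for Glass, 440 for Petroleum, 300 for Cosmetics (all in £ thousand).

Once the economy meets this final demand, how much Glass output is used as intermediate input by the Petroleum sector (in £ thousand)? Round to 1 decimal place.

Technical coefficients a_ij = z_ij / X_j:
  a_11 = 105/1050 = 0.10, a_21 = 262.5/1050 = 0.25, a_31 = 472.5/1050 = 0.45
  a_12 = 525/1750 = 0.30, a_22 = 525/1750 = 0.30, a_32 = 0/1750 = 0.00
  a_13 = 87.5/1750 = 0.05, a_23 = 700/1750 = 0.40, a_33 = 700/1750 = 0.40
I − A =
  [   0.90    -0.30    -0.05]
  [  -0.25     0.70    -0.40]
  [  -0.45     0.00     0.60]
Cofactors of I−A, C_ij = (−1)^(i+j)·(minor ij) (rows/columns in the sector order above):
  C_11 = (0.70)(0.60) − (-0.40)(0.00) = 0.4200
  C_12 = −[(-0.25)(0.60) − (-0.40)(-0.45)] = 0.3300
  C_13 = (-0.25)(0.00) − (0.70)(-0.45) = 0.3150
  C_21 = −[(-0.30)(0.60) − (-0.05)(0.00)] = 0.1800
  C_22 = (0.90)(0.60) − (-0.05)(-0.45) = 0.5175
  C_23 = −[(0.90)(0.00) − (-0.30)(-0.45)] = 0.1350
  C_31 = (-0.30)(-0.40) − (-0.05)(0.70) = 0.1550
  C_32 = −[(0.90)(-0.40) − (-0.05)(-0.25)] = 0.3725
  C_33 = (0.90)(0.70) − (-0.30)(-0.25) = 0.5550
det(I−A) = Σ_j (I−A)_1j·C_1j = (0.90)(0.4200) + (-0.30)(0.3300) + (-0.05)(0.3150) = 0.26325
adj(I−A) = Cᵀ =
  [ 0.4200   0.1800   0.1550]
  [ 0.3300   0.5175   0.3725]
  [ 0.3150   0.1350   0.5550]
(I − A)⁻¹ = adj(I−A) / det(I−A) ≈
  [   1.5954     0.6838     0.5888]
  [   1.2536     1.9658     1.4150]
  [   1.1966     0.5128     2.1083]
First solve x = (I − A)⁻¹ d = adj(I−A)·d / det(I−A); in particular x_2 = (0.3300·260 + 0.5175·440 + 0.3725·300) / 0.26325 = 425.25 / 0.26325 ≈ 1615.385.
Intermediate flow from 1 to 2: z_12 = a_12 · x_2 = 0.30 × 425.25 / 0.26325 = 127.575 / 0.26325 ≈ 484.6.

z_12 = 484.6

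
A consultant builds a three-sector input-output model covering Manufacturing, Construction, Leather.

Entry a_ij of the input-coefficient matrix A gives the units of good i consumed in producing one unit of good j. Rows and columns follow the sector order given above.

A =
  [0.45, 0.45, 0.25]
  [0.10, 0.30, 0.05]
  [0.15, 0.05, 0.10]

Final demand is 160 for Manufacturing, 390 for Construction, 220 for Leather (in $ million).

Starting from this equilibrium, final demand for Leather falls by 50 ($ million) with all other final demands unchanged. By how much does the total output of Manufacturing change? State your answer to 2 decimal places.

I − A =
  [   0.55    -0.45    -0.25]
  [  -0.10     0.70    -0.05]
  [  -0.15    -0.05     0.90]
Cofactors of I−A, C_ij = (−1)^(i+j)·(minor ij) (rows/columns in the sector order above):
  C_11 = (0.70)(0.90) − (-0.05)(-0.05) = 0.6275
  C_12 = −[(-0.10)(0.90) − (-0.05)(-0.15)] = 0.0975
  C_13 = (-0.10)(-0.05) − (0.70)(-0.15) = 0.1100
  C_21 = −[(-0.45)(0.90) − (-0.25)(-0.05)] = 0.4175
  C_22 = (0.55)(0.90) − (-0.25)(-0.15) = 0.4575
  C_23 = −[(0.55)(-0.05) − (-0.45)(-0.15)] = 0.0950
  C_31 = (-0.45)(-0.05) − (-0.25)(0.70) = 0.1975
  C_32 = −[(0.55)(-0.05) − (-0.25)(-0.10)] = 0.0525
  C_33 = (0.55)(0.70) − (-0.45)(-0.10) = 0.3400
det(I−A) = Σ_j (I−A)_1j·C_1j = (0.55)(0.6275) + (-0.45)(0.0975) + (-0.25)(0.1100) = 0.27375
adj(I−A) = Cᵀ =
  [ 0.6275   0.4175   0.1975]
  [ 0.0975   0.4575   0.0525]
  [ 0.1100   0.0950   0.3400]
(I − A)⁻¹ = adj(I−A) / det(I−A) ≈
  [   2.2922     1.5251     0.7215]
  [   0.3562     1.6712     0.1918]
  [   0.4018     0.3470     1.2420]
Δx = (I − A)⁻¹ Δd with Δd having -50 in the Leather component and 0 elsewhere.
So Δx_1 = L_13 · (-50), where L_13 = adj(I−A)_13 / det(I−A) = 0.1975 / 0.27375.
Δx_1 = 0.1975 × (-50) / 0.27375 = -9.875 / 0.27375 ≈ -36.07.

Δx_1 = -36.07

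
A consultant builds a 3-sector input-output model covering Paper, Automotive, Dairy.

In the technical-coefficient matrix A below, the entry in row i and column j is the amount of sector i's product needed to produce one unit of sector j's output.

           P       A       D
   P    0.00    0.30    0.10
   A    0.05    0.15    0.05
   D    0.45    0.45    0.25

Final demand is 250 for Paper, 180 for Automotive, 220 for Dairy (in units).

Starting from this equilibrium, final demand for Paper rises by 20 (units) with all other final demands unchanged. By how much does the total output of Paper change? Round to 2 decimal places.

I − A =
  [   1.00    -0.30    -0.10]
  [  -0.05     0.85    -0.05]
  [  -0.45    -0.45     0.75]
Cofactors of I−A, C_ij = (−1)^(i+j)·(minor ij) (rows/columns in the sector order above):
  C_11 = (0.85)(0.75) − (-0.05)(-0.45) = 0.6150
  C_12 = −[(-0.05)(0.75) − (-0.05)(-0.45)] = 0.0600
  C_13 = (-0.05)(-0.45) − (0.85)(-0.45) = 0.4050
  C_21 = −[(-0.30)(0.75) − (-0.10)(-0.45)] = 0.2700
  C_22 = (1.00)(0.75) − (-0.10)(-0.45) = 0.7050
  C_23 = −[(1.00)(-0.45) − (-0.30)(-0.45)] = 0.5850
  C_31 = (-0.30)(-0.05) − (-0.10)(0.85) = 0.1000
  C_32 = −[(1.00)(-0.05) − (-0.10)(-0.05)] = 0.0550
  C_33 = (1.00)(0.85) − (-0.30)(-0.05) = 0.8350
det(I−A) = Σ_j (I−A)_1j·C_1j = (1.00)(0.6150) + (-0.30)(0.0600) + (-0.10)(0.4050) = 0.5565
adj(I−A) = Cᵀ =
  [ 0.6150   0.2700   0.1000]
  [ 0.0600   0.7050   0.0550]
  [ 0.4050   0.5850   0.8350]
(I − A)⁻¹ = adj(I−A) / det(I−A) ≈
  [   1.1051     0.4852     0.1797]
  [   0.1078     1.2668     0.0988]
  [   0.7278     1.0512     1.5004]
Δx = (I − A)⁻¹ Δd with Δd having +20 in the Paper component and 0 elsewhere.
So Δx_P = L_PP · (+20), where L_PP = adj(I−A)_PP / det(I−A) = 0.6150 / 0.5565.
Δx_P = 0.6150 × (+20) / 0.5565 = 12.30 / 0.5565 ≈ 22.10.

Δx_P = 22.10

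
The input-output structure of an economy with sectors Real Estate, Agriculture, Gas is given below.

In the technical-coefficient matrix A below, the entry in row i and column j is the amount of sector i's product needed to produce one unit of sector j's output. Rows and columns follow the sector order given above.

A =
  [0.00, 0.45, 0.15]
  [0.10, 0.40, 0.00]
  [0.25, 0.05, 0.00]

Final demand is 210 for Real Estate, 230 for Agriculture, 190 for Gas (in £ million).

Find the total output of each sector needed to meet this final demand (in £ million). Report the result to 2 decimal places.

I − A =
  [   1.00    -0.45    -0.15]
  [  -0.10     0.60     0.00]
  [  -0.25    -0.05     1.00]
Cofactors of I−A, C_ij = (−1)^(i+j)·(minor ij) (rows/columns in the sector order above):
  C_11 = (0.60)(1.00) − (0.00)(-0.05) = 0.6000
  C_12 = −[(-0.10)(1.00) − (0.00)(-0.25)] = 0.1000
  C_13 = (-0.10)(-0.05) − (0.60)(-0.25) = 0.1550
  C_21 = −[(-0.45)(1.00) − (-0.15)(-0.05)] = 0.4575
  C_22 = (1.00)(1.00) − (-0.15)(-0.25) = 0.9625
  C_23 = −[(1.00)(-0.05) − (-0.45)(-0.25)] = 0.1625
  C_31 = (-0.45)(0.00) − (-0.15)(0.60) = 0.0900
  C_32 = −[(1.00)(0.00) − (-0.15)(-0.10)] = 0.0150
  C_33 = (1.00)(0.60) − (-0.45)(-0.10) = 0.5550
det(I−A) = Σ_j (I−A)_1j·C_1j = (1.00)(0.6000) + (-0.45)(0.1000) + (-0.15)(0.1550) = 0.53175
adj(I−A) = Cᵀ =
  [ 0.6000   0.4575   0.0900]
  [ 0.1000   0.9625   0.0150]
  [ 0.1550   0.1625   0.5550]
(I − A)⁻¹ = adj(I−A) / det(I−A) ≈
  [   1.1283     0.8604     0.1693]
  [   0.1881     1.8101     0.0282]
  [   0.2915     0.3056     1.0437]
x = (I − A)⁻¹ d = adj(I−A)·d / det(I−A), with det(I−A) = 0.53175:
  x_1 = (0.6000·210 + 0.4575·230 + 0.0900·190) / 0.53175 = 248.325 / 0.53175 ≈ 467.00
  x_2 = (0.1000·210 + 0.9625·230 + 0.0150·190) / 0.53175 = 245.225 / 0.53175 ≈ 461.17
  x_3 = (0.1550·210 + 0.1625·230 + 0.5550·190) / 0.53175 = 175.375 / 0.53175 ≈ 329.81

x_1 = 467.00, x_2 = 461.17, x_3 = 329.81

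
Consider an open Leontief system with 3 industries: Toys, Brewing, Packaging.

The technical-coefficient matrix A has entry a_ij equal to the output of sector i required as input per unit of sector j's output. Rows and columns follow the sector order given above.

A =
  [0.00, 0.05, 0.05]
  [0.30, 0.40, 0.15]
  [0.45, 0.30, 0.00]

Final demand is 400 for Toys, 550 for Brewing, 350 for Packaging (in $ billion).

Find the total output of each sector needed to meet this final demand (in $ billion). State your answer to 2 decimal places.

I − A =
  [   1.00    -0.05    -0.05]
  [  -0.30     0.60    -0.15]
  [  -0.45    -0.30     1.00]
Cofactors of I−A, C_ij = (−1)^(i+j)·(minor ij) (rows/columns in the sector order above):
  C_11 = (0.60)(1.00) − (-0.15)(-0.30) = 0.5550
  C_12 = −[(-0.30)(1.00) − (-0.15)(-0.45)] = 0.3675
  C_13 = (-0.30)(-0.30) − (0.60)(-0.45) = 0.3600
  C_21 = −[(-0.05)(1.00) − (-0.05)(-0.30)] = 0.0650
  C_22 = (1.00)(1.00) − (-0.05)(-0.45) = 0.9775
  C_23 = −[(1.00)(-0.30) − (-0.05)(-0.45)] = 0.3225
  C_31 = (-0.05)(-0.15) − (-0.05)(0.60) = 0.0375
  C_32 = −[(1.00)(-0.15) − (-0.05)(-0.30)] = 0.1650
  C_33 = (1.00)(0.60) − (-0.05)(-0.30) = 0.5850
det(I−A) = Σ_j (I−A)_1j·C_1j = (1.00)(0.5550) + (-0.05)(0.3675) + (-0.05)(0.3600) = 0.518625
adj(I−A) = Cᵀ =
  [ 0.5550   0.0650   0.0375]
  [ 0.3675   0.9775   0.1650]
  [ 0.3600   0.3225   0.5850]
(I − A)⁻¹ = adj(I−A) / det(I−A) ≈
  [   1.0701     0.1253     0.0723]
  [   0.7086     1.8848     0.3181]
  [   0.6941     0.6218     1.1280]
x = (I − A)⁻¹ d = adj(I−A)·d / det(I−A), with det(I−A) = 0.518625:
  x_1 = (0.5550·400 + 0.0650·550 + 0.0375·350) / 0.518625 = 270.875 / 0.518625 ≈ 522.29
  x_2 = (0.3675·400 + 0.9775·550 + 0.1650·350) / 0.518625 = 742.375 / 0.518625 ≈ 1431.43
  x_3 = (0.3600·400 + 0.3225·550 + 0.5850·350) / 0.518625 = 526.125 / 0.518625 ≈ 1014.46

x_1 = 522.29, x_2 = 1431.43, x_3 = 1014.46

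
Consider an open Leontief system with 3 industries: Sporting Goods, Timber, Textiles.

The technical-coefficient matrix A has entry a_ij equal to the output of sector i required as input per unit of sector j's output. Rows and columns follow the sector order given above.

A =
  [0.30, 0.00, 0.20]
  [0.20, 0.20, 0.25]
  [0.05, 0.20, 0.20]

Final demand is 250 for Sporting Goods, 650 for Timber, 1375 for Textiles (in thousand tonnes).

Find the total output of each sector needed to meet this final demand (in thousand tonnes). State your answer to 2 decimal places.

I − A =
  [   0.70     0.00    -0.20]
  [  -0.20     0.80    -0.25]
  [  -0.05    -0.20     0.80]
Cofactors of I−A, C_ij = (−1)^(i+j)·(minor ij) (rows/columns in the sector order above):
  C_11 = (0.80)(0.80) − (-0.25)(-0.20) = 0.5900
  C_12 = −[(-0.20)(0.80) − (-0.25)(-0.05)] = 0.1725
  C_13 = (-0.20)(-0.20) − (0.80)(-0.05) = 0.0800
  C_21 = −[(0.00)(0.80) − (-0.20)(-0.20)] = 0.0400
  C_22 = (0.70)(0.80) − (-0.20)(-0.05) = 0.5500
  C_23 = −[(0.70)(-0.20) − (0.00)(-0.05)] = 0.1400
  C_31 = (0.00)(-0.25) − (-0.20)(0.80) = 0.1600
  C_32 = −[(0.70)(-0.25) − (-0.20)(-0.20)] = 0.2150
  C_33 = (0.70)(0.80) − (0.00)(-0.20) = 0.5600
det(I−A) = Σ_j (I−A)_1j·C_1j = (0.70)(0.5900) + (0.00)(0.1725) + (-0.20)(0.0800) = 0.3970
adj(I−A) = Cᵀ =
  [ 0.5900   0.0400   0.1600]
  [ 0.1725   0.5500   0.2150]
  [ 0.0800   0.1400   0.5600]
(I − A)⁻¹ = adj(I−A) / det(I−A) ≈
  [   1.4861     0.1008     0.4030]
  [   0.4345     1.3854     0.5416]
  [   0.2015     0.3526     1.4106]
x = (I − A)⁻¹ d = adj(I−A)·d / det(I−A), with det(I−A) = 0.3970:
  x_1 = (0.5900·250 + 0.0400·650 + 0.1600·1375) / 0.3970 = 393.50 / 0.3970 ≈ 991.18
  x_2 = (0.1725·250 + 0.5500·650 + 0.2150·1375) / 0.3970 = 696.25 / 0.3970 ≈ 1753.78
  x_3 = (0.0800·250 + 0.1400·650 + 0.5600·1375) / 0.3970 = 881.00 / 0.3970 ≈ 2219.14

x_1 = 991.18, x_2 = 1753.78, x_3 = 2219.14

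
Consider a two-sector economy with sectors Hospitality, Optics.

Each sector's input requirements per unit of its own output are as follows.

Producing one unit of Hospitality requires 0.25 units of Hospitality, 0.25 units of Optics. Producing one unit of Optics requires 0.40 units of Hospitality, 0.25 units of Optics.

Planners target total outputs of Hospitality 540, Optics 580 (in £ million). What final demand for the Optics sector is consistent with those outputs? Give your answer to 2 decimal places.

I − A =
  [   0.75    -0.40]
  [  -0.25     0.75]
d = (I − A) x:
  d_H = (+0.75)·540 + (-0.40)·580 = 173.00
  d_O = (-0.25)·540 + (+0.75)·580 = 300.00

d_O = 300.00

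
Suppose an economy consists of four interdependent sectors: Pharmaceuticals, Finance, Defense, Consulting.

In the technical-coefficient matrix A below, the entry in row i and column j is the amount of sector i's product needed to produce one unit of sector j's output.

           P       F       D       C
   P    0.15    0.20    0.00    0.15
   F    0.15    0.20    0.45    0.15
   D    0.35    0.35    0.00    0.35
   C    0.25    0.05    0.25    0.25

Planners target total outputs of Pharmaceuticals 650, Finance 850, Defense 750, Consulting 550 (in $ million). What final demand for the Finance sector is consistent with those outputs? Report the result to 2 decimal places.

d_F = 162.50

I − A =
  [   0.85    -0.20     0.00    -0.15]
  [  -0.15     0.80    -0.45    -0.15]
  [  -0.35    -0.35     1.00    -0.35]
  [  -0.25    -0.05    -0.25     0.75]
d = (I − A) x:
  d_P = (+0.85)·650 + (-0.20)·850 + (+0.00)·750 + (-0.15)·550 = 300.00
  d_F = (-0.15)·650 + (+0.80)·850 + (-0.45)·750 + (-0.15)·550 = 162.50
  d_D = (-0.35)·650 + (-0.35)·850 + (+1.00)·750 + (-0.35)·550 = 32.50
  d_C = (-0.25)·650 + (-0.05)·850 + (-0.25)·750 + (+0.75)·550 = 20.00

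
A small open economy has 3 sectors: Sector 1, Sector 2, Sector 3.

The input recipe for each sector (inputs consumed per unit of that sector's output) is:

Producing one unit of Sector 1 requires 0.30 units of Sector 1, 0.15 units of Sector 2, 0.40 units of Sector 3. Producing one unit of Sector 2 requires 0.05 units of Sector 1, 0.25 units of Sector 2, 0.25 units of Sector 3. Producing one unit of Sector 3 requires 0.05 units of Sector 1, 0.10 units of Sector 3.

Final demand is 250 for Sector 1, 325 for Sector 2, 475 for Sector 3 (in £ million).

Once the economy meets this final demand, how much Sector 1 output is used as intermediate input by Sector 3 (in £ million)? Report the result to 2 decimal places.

I − A =
  [   0.70    -0.05    -0.05]
  [  -0.15     0.75     0.00]
  [  -0.40    -0.25     0.90]
Cofactors of I−A, C_ij = (−1)^(i+j)·(minor ij) (rows/columns in the sector order above):
  C_11 = (0.75)(0.90) − (0.00)(-0.25) = 0.6750
  C_12 = −[(-0.15)(0.90) − (0.00)(-0.40)] = 0.1350
  C_13 = (-0.15)(-0.25) − (0.75)(-0.40) = 0.3375
  C_21 = −[(-0.05)(0.90) − (-0.05)(-0.25)] = 0.0575
  C_22 = (0.70)(0.90) − (-0.05)(-0.40) = 0.6100
  C_23 = −[(0.70)(-0.25) − (-0.05)(-0.40)] = 0.1950
  C_31 = (-0.05)(0.00) − (-0.05)(0.75) = 0.0375
  C_32 = −[(0.70)(0.00) − (-0.05)(-0.15)] = 0.0075
  C_33 = (0.70)(0.75) − (-0.05)(-0.15) = 0.5175
det(I−A) = Σ_j (I−A)_1j·C_1j = (0.70)(0.6750) + (-0.05)(0.1350) + (-0.05)(0.3375) = 0.448875
adj(I−A) = Cᵀ =
  [ 0.6750   0.0575   0.0375]
  [ 0.1350   0.6100   0.0075]
  [ 0.3375   0.1950   0.5175]
(I − A)⁻¹ = adj(I−A) / det(I−A) ≈
  [   1.5038     0.1281     0.0835]
  [   0.3008     1.3590     0.0167]
  [   0.7519     0.4344     1.1529]
First solve x = (I − A)⁻¹ d = adj(I−A)·d / det(I−A); in particular x_3 = (0.3375·250 + 0.1950·325 + 0.5175·475) / 0.448875 = 393.5625 / 0.448875 ≈ 876.7753.
Intermediate flow from 1 to 3: z_13 = a_13 · x_3 = 0.05 × 393.5625 / 0.448875 = 19.678125 / 0.448875 ≈ 43.84.

z_13 = 43.84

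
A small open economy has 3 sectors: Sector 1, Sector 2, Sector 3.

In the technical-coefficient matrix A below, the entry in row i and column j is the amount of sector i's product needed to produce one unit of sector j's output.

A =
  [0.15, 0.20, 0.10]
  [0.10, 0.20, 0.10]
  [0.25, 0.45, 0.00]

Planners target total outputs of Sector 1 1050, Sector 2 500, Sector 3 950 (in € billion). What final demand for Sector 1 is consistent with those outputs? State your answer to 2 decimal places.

d_1 = 697.50

I − A =
  [   0.85    -0.20    -0.10]
  [  -0.10     0.80    -0.10]
  [  -0.25    -0.45     1.00]
d = (I − A) x:
  d_1 = (+0.85)·1050 + (-0.20)·500 + (-0.10)·950 = 697.50
  d_2 = (-0.10)·1050 + (+0.80)·500 + (-0.10)·950 = 200.00
  d_3 = (-0.25)·1050 + (-0.45)·500 + (+1.00)·950 = 462.50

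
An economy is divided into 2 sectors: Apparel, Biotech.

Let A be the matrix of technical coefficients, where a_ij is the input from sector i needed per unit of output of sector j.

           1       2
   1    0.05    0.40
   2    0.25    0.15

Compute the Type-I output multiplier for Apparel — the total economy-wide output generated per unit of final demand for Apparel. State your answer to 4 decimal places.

m_1 = 1.5548

I − A =
  [   0.95    -0.40]
  [  -0.25     0.85]
det(I−A) = (0.95)(0.85) − (-0.40)(-0.25) = 0.7075
adj(I−A) = [[0.85, 0.40], [0.25, 0.95]]
(I − A)⁻¹ = adj(I−A) / det(I−A) ≈
  [   1.20141     0.56537]
  [   0.35336     1.34276]
The output multiplier for sector j is the column-j sum of the Leontief inverse (I − A)⁻¹ = adj(I−A) / det(I−A).
Column 1 of adj(I−A): (0.85, 0.25); det(I−A) = 0.7075.
m_1 = (0.85 + 0.25) / 0.7075 = 1.10 / 0.7075 ≈ 1.5548.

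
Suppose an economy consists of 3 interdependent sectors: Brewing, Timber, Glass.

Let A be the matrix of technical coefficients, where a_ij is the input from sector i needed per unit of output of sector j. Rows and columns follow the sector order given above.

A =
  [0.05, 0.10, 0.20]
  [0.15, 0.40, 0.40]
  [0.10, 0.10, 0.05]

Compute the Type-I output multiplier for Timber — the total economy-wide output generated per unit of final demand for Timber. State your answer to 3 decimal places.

I − A =
  [   0.95    -0.10    -0.20]
  [  -0.15     0.60    -0.40]
  [  -0.10    -0.10     0.95]
Cofactors of I−A, C_ij = (−1)^(i+j)·(minor ij) (rows/columns in the sector order above):
  C_11 = (0.60)(0.95) − (-0.40)(-0.10) = 0.5300
  C_12 = −[(-0.15)(0.95) − (-0.40)(-0.10)] = 0.1825
  C_13 = (-0.15)(-0.10) − (0.60)(-0.10) = 0.0750
  C_21 = −[(-0.10)(0.95) − (-0.20)(-0.10)] = 0.1150
  C_22 = (0.95)(0.95) − (-0.20)(-0.10) = 0.8825
  C_23 = −[(0.95)(-0.10) − (-0.10)(-0.10)] = 0.1050
  C_31 = (-0.10)(-0.40) − (-0.20)(0.60) = 0.1600
  C_32 = −[(0.95)(-0.40) − (-0.20)(-0.15)] = 0.4100
  C_33 = (0.95)(0.60) − (-0.10)(-0.15) = 0.5550
det(I−A) = Σ_j (I−A)_1j·C_1j = (0.95)(0.5300) + (-0.10)(0.1825) + (-0.20)(0.0750) = 0.47025
adj(I−A) = Cᵀ =
  [ 0.5300   0.1150   0.1600]
  [ 0.1825   0.8825   0.4100]
  [ 0.0750   0.1050   0.5550]
(I − A)⁻¹ = adj(I−A) / det(I−A) ≈
  [   1.1271     0.2446     0.3402]
  [   0.3881     1.8767     0.8719]
  [   0.1595     0.2233     1.1802]
The output multiplier for sector j is the column-j sum of the Leontief inverse (I − A)⁻¹ = adj(I−A) / det(I−A).
Column 2 of adj(I−A): (0.1150, 0.8825, 0.1050); det(I−A) = 0.47025.
m_2 = (0.1150 + 0.8825 + 0.1050) / 0.47025 = 1.1025 / 0.47025 ≈ 2.344.

m_2 = 2.344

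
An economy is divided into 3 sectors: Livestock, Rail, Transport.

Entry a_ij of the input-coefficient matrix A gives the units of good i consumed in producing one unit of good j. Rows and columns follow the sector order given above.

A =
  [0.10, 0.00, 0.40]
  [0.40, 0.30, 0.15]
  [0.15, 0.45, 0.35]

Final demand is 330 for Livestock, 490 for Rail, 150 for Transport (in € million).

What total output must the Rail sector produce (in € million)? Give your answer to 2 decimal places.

I − A =
  [   0.90     0.00    -0.40]
  [  -0.40     0.70    -0.15]
  [  -0.15    -0.45     0.65]
Cofactors of I−A, C_ij = (−1)^(i+j)·(minor ij) (rows/columns in the sector order above):
  C_11 = (0.70)(0.65) − (-0.15)(-0.45) = 0.3875
  C_12 = −[(-0.40)(0.65) − (-0.15)(-0.15)] = 0.2825
  C_13 = (-0.40)(-0.45) − (0.70)(-0.15) = 0.2850
  C_21 = −[(0.00)(0.65) − (-0.40)(-0.45)] = 0.1800
  C_22 = (0.90)(0.65) − (-0.40)(-0.15) = 0.5250
  C_23 = −[(0.90)(-0.45) − (0.00)(-0.15)] = 0.4050
  C_31 = (0.00)(-0.15) − (-0.40)(0.70) = 0.2800
  C_32 = −[(0.90)(-0.15) − (-0.40)(-0.40)] = 0.2950
  C_33 = (0.90)(0.70) − (0.00)(-0.40) = 0.6300
det(I−A) = Σ_j (I−A)_1j·C_1j = (0.90)(0.3875) + (0.00)(0.2825) + (-0.40)(0.2850) = 0.23475
adj(I−A) = Cᵀ =
  [ 0.3875   0.1800   0.2800]
  [ 0.2825   0.5250   0.2950]
  [ 0.2850   0.4050   0.6300]
(I − A)⁻¹ = adj(I−A) / det(I−A) ≈
  [   1.6507     0.7668     1.1928]
  [   1.2034     2.2364     1.2567]
  [   1.2141     1.7252     2.6837]
x = (I − A)⁻¹ d = adj(I−A)·d / det(I−A), with det(I−A) = 0.23475:
  x_L = (0.3875·330 + 0.1800·490 + 0.2800·150) / 0.23475 = 258.075 / 0.23475 ≈ 1099.36
  x_R = (0.2825·330 + 0.5250·490 + 0.2950·150) / 0.23475 = 394.725 / 0.23475 ≈ 1681.47
  x_T = (0.2850·330 + 0.4050·490 + 0.6300·150) / 0.23475 = 387.00 / 0.23475 ≈ 1648.56

x_R = 1681.47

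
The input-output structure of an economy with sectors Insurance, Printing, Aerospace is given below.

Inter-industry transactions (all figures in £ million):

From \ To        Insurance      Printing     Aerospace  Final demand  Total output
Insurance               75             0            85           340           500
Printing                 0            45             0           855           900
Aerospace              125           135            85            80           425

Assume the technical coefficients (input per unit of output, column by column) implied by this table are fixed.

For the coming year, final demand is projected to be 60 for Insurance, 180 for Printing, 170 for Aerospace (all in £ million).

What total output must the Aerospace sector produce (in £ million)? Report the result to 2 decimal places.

Technical coefficients a_ij = z_ij / X_j:
  a_11 = 75/500 = 0.15, a_21 = 0/500 = 0.00, a_31 = 125/500 = 0.25
  a_12 = 0/900 = 0.00, a_22 = 45/900 = 0.05, a_32 = 135/900 = 0.15
  a_13 = 85/425 = 0.20, a_23 = 0/425 = 0.00, a_33 = 85/425 = 0.20
I − A =
  [   0.85     0.00    -0.20]
  [   0.00     0.95     0.00]
  [  -0.25    -0.15     0.80]
Cofactors of I−A, C_ij = (−1)^(i+j)·(minor ij) (rows/columns in the sector order above):
  C_11 = (0.95)(0.80) − (0.00)(-0.15) = 0.7600
  C_12 = −[(0.00)(0.80) − (0.00)(-0.25)] = 0.0000
  C_13 = (0.00)(-0.15) − (0.95)(-0.25) = 0.2375
  C_21 = −[(0.00)(0.80) − (-0.20)(-0.15)] = 0.0300
  C_22 = (0.85)(0.80) − (-0.20)(-0.25) = 0.6300
  C_23 = −[(0.85)(-0.15) − (0.00)(-0.25)] = 0.1275
  C_31 = (0.00)(0.00) − (-0.20)(0.95) = 0.1900
  C_32 = −[(0.85)(0.00) − (-0.20)(0.00)] = 0.0000
  C_33 = (0.85)(0.95) − (0.00)(0.00) = 0.8075
det(I−A) = Σ_j (I−A)_1j·C_1j = (0.85)(0.7600) + (0.00)(0.0000) + (-0.20)(0.2375) = 0.5985
adj(I−A) = Cᵀ =
  [ 0.7600   0.0300   0.1900]
  [ 0.0000   0.6300   0.0000]
  [ 0.2375   0.1275   0.8075]
(I − A)⁻¹ = adj(I−A) / det(I−A) ≈
  [   1.2698     0.0501     0.3175]
  [   0.0000     1.0526     0.0000]
  [   0.3968     0.2130     1.3492]
x = (I − A)⁻¹ d = adj(I−A)·d / det(I−A), with det(I−A) = 0.5985:
  x_1 = (0.7600·60 + 0.0300·180 + 0.1900·170) / 0.5985 = 83.30 / 0.5985 ≈ 139.18
  x_2 = (0.0000·60 + 0.6300·180 + 0.0000·170) / 0.5985 = 113.40 / 0.5985 ≈ 189.47
  x_3 = (0.2375·60 + 0.1275·180 + 0.8075·170) / 0.5985 = 174.475 / 0.5985 ≈ 291.52

x_3 = 291.52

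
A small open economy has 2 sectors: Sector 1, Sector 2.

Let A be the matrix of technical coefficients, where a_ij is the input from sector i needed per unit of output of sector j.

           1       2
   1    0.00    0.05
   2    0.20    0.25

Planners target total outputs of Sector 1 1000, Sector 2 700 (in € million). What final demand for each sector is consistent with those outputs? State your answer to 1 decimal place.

I − A =
  [   1.00    -0.05]
  [  -0.20     0.75]
d = (I − A) x:
  d_1 = (+1.00)·1000 + (-0.05)·700 = 965.0
  d_2 = (-0.20)·1000 + (+0.75)·700 = 325.0

d_1 = 965.0, d_2 = 325.0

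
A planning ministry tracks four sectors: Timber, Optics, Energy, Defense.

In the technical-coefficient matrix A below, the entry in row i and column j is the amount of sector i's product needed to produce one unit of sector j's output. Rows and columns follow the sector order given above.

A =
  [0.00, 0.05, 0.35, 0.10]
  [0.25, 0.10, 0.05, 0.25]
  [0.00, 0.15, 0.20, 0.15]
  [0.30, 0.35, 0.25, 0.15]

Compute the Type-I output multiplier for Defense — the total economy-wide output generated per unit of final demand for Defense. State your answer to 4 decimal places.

m_D = 2.9993

I − A =
  [   1.00    -0.05    -0.35    -0.10]
  [  -0.25     0.90    -0.05    -0.25]
  [   0.00    -0.15     0.80    -0.15]
  [  -0.30    -0.35    -0.25     0.85]
Compute the cofactors C_ij = (−1)^(i+j)·(3×3 minor ij) of I−A; the adjugate is their transpose:
adj(I−A) = Cᵀ =
  [ 0.489875   0.126875   0.266625   0.142000]
  [ 0.222875   0.602750   0.210375   0.240625]
  [ 0.096750   0.177750   0.627375   0.174375]
  [ 0.293125   0.345250   0.365250   0.689375]
det(I−A) = Σ_j (I−A)_1j·C_1j = (1.00)(0.489875) + (-0.05)(0.222875) + (-0.35)(0.096750) + (-0.10)(0.293125) = 0.41555625
(I − A)⁻¹ = adj(I−A) / det(I−A) ≈
  [   1.17884     0.30531     0.64161     0.34171]
  [   0.53633     1.45047     0.50625     0.57904]
  [   0.23282     0.42774     1.50972     0.41962]
  [   0.70538     0.83081     0.87894     1.65892]
The output multiplier for sector j is the column-j sum of the Leontief inverse (I − A)⁻¹ = adj(I−A) / det(I−A).
Column D of adj(I−A): (0.142000, 0.240625, 0.174375, 0.689375); det(I−A) = 0.41555625.
m_D = (0.142000 + 0.240625 + 0.174375 + 0.689375) / 0.41555625 = 1.246375 / 0.41555625 ≈ 2.9993.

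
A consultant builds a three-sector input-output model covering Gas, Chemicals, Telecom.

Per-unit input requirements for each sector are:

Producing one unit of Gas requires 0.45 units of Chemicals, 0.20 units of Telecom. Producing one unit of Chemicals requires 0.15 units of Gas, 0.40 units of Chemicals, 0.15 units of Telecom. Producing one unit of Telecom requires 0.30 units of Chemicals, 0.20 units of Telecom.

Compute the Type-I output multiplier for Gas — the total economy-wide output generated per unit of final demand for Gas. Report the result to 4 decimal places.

m_G = 2.8024

I − A =
  [   1.00    -0.15     0.00]
  [  -0.45     0.60    -0.30]
  [  -0.20    -0.15     0.80]
Cofactors of I−A, C_ij = (−1)^(i+j)·(minor ij) (rows/columns in the sector order above):
  C_11 = (0.60)(0.80) − (-0.30)(-0.15) = 0.4350
  C_12 = −[(-0.45)(0.80) − (-0.30)(-0.20)] = 0.4200
  C_13 = (-0.45)(-0.15) − (0.60)(-0.20) = 0.1875
  C_21 = −[(-0.15)(0.80) − (0.00)(-0.15)] = 0.1200
  C_22 = (1.00)(0.80) − (0.00)(-0.20) = 0.8000
  C_23 = −[(1.00)(-0.15) − (-0.15)(-0.20)] = 0.1800
  C_31 = (-0.15)(-0.30) − (0.00)(0.60) = 0.0450
  C_32 = −[(1.00)(-0.30) − (0.00)(-0.45)] = 0.3000
  C_33 = (1.00)(0.60) − (-0.15)(-0.45) = 0.5325
det(I−A) = Σ_j (I−A)_1j·C_1j = (1.00)(0.4350) + (-0.15)(0.4200) + (0.00)(0.1875) = 0.3720
adj(I−A) = Cᵀ =
  [ 0.4350   0.1200   0.0450]
  [ 0.4200   0.8000   0.3000]
  [ 0.1875   0.1800   0.5325]
(I − A)⁻¹ = adj(I−A) / det(I−A) ≈
  [   1.16935     0.32258     0.12097]
  [   1.12903     2.15054     0.80645]
  [   0.50403     0.48387     1.43145]
The output multiplier for sector j is the column-j sum of the Leontief inverse (I − A)⁻¹ = adj(I−A) / det(I−A).
Column G of adj(I−A): (0.4350, 0.4200, 0.1875); det(I−A) = 0.3720.
m_G = (0.4350 + 0.4200 + 0.1875) / 0.3720 = 1.0425 / 0.3720 ≈ 2.8024.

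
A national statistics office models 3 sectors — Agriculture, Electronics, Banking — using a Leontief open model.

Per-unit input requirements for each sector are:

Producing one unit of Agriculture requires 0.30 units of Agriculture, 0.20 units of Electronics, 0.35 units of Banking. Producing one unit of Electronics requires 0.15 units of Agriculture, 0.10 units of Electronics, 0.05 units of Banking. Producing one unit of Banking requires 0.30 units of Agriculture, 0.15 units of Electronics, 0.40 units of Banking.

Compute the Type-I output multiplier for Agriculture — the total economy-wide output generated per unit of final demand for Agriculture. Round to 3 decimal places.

I − A =
  [   0.70    -0.15    -0.30]
  [  -0.20     0.90    -0.15]
  [  -0.35    -0.05     0.60]
Cofactors of I−A, C_ij = (−1)^(i+j)·(minor ij) (rows/columns in the sector order above):
  C_11 = (0.90)(0.60) − (-0.15)(-0.05) = 0.5325
  C_12 = −[(-0.20)(0.60) − (-0.15)(-0.35)] = 0.1725
  C_13 = (-0.20)(-0.05) − (0.90)(-0.35) = 0.3250
  C_21 = −[(-0.15)(0.60) − (-0.30)(-0.05)] = 0.1050
  C_22 = (0.70)(0.60) − (-0.30)(-0.35) = 0.3150
  C_23 = −[(0.70)(-0.05) − (-0.15)(-0.35)] = 0.0875
  C_31 = (-0.15)(-0.15) − (-0.30)(0.90) = 0.2925
  C_32 = −[(0.70)(-0.15) − (-0.30)(-0.20)] = 0.1650
  C_33 = (0.70)(0.90) − (-0.15)(-0.20) = 0.6000
det(I−A) = Σ_j (I−A)_1j·C_1j = (0.70)(0.5325) + (-0.15)(0.1725) + (-0.30)(0.3250) = 0.249375
adj(I−A) = Cᵀ =
  [ 0.5325   0.1050   0.2925]
  [ 0.1725   0.3150   0.1650]
  [ 0.3250   0.0875   0.6000]
(I − A)⁻¹ = adj(I−A) / det(I−A) ≈
  [   2.1353     0.4211     1.1729]
  [   0.6917     1.2632     0.6617]
  [   1.3033     0.3509     2.4060]
The output multiplier for sector j is the column-j sum of the Leontief inverse (I − A)⁻¹ = adj(I−A) / det(I−A).
Column 1 of adj(I−A): (0.5325, 0.1725, 0.3250); det(I−A) = 0.249375.
m_1 = (0.5325 + 0.1725 + 0.3250) / 0.249375 = 1.03 / 0.249375 ≈ 4.130.

m_1 = 4.130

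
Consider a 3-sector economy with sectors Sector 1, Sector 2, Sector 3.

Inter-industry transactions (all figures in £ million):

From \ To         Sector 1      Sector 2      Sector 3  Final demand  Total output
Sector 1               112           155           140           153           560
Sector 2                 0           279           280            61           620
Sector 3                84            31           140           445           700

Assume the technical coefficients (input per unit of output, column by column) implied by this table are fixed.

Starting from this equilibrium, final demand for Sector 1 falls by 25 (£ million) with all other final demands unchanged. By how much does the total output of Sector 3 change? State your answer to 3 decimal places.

Δx_3 = -6.773

Technical coefficients a_ij = z_ij / X_j:
  a_11 = 112/560 = 0.20, a_21 = 0/560 = 0.00, a_31 = 84/560 = 0.15
  a_12 = 155/620 = 0.25, a_22 = 279/620 = 0.45, a_32 = 31/620 = 0.05
  a_13 = 140/700 = 0.20, a_23 = 280/700 = 0.40, a_33 = 140/700 = 0.20
I − A =
  [   0.80    -0.25    -0.20]
  [   0.00     0.55    -0.40]
  [  -0.15    -0.05     0.80]
Cofactors of I−A, C_ij = (−1)^(i+j)·(minor ij) (rows/columns in the sector order above):
  C_11 = (0.55)(0.80) − (-0.40)(-0.05) = 0.4200
  C_12 = −[(0.00)(0.80) − (-0.40)(-0.15)] = 0.0600
  C_13 = (0.00)(-0.05) − (0.55)(-0.15) = 0.0825
  C_21 = −[(-0.25)(0.80) − (-0.20)(-0.05)] = 0.2100
  C_22 = (0.80)(0.80) − (-0.20)(-0.15) = 0.6100
  C_23 = −[(0.80)(-0.05) − (-0.25)(-0.15)] = 0.0775
  C_31 = (-0.25)(-0.40) − (-0.20)(0.55) = 0.2100
  C_32 = −[(0.80)(-0.40) − (-0.20)(0.00)] = 0.3200
  C_33 = (0.80)(0.55) − (-0.25)(0.00) = 0.4400
det(I−A) = Σ_j (I−A)_1j·C_1j = (0.80)(0.4200) + (-0.25)(0.0600) + (-0.20)(0.0825) = 0.3045
adj(I−A) = Cᵀ =
  [ 0.4200   0.2100   0.2100]
  [ 0.0600   0.6100   0.3200]
  [ 0.0825   0.0775   0.4400]
(I − A)⁻¹ = adj(I−A) / det(I−A) ≈
  [   1.3793     0.6897     0.6897]
  [   0.1970     2.0033     1.0509]
  [   0.2709     0.2545     1.4450]
Δx = (I − A)⁻¹ Δd with Δd having -25 in the Sector 1 component and 0 elsewhere.
So Δx_3 = L_31 · (-25), where L_31 = adj(I−A)_31 / det(I−A) = 0.0825 / 0.3045.
Δx_3 = 0.0825 × (-25) / 0.3045 = -2.0625 / 0.3045 ≈ -6.773.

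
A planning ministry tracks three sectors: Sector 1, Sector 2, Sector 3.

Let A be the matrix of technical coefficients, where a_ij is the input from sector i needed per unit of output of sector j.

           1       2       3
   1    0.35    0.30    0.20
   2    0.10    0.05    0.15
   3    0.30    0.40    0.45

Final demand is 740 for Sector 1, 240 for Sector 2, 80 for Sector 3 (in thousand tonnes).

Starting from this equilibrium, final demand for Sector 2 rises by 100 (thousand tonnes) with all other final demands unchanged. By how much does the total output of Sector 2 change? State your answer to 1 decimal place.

Δx_2 = 144.7

I − A =
  [   0.65    -0.30    -0.20]
  [  -0.10     0.95    -0.15]
  [  -0.30    -0.40     0.55]
Cofactors of I−A, C_ij = (−1)^(i+j)·(minor ij) (rows/columns in the sector order above):
  C_11 = (0.95)(0.55) − (-0.15)(-0.40) = 0.4625
  C_12 = −[(-0.10)(0.55) − (-0.15)(-0.30)] = 0.1000
  C_13 = (-0.10)(-0.40) − (0.95)(-0.30) = 0.3250
  C_21 = −[(-0.30)(0.55) − (-0.20)(-0.40)] = 0.2450
  C_22 = (0.65)(0.55) − (-0.20)(-0.30) = 0.2975
  C_23 = −[(0.65)(-0.40) − (-0.30)(-0.30)] = 0.3500
  C_31 = (-0.30)(-0.15) − (-0.20)(0.95) = 0.2350
  C_32 = −[(0.65)(-0.15) − (-0.20)(-0.10)] = 0.1175
  C_33 = (0.65)(0.95) − (-0.30)(-0.10) = 0.5875
det(I−A) = Σ_j (I−A)_1j·C_1j = (0.65)(0.4625) + (-0.30)(0.1000) + (-0.20)(0.3250) = 0.205625
adj(I−A) = Cᵀ =
  [ 0.4625   0.2450   0.2350]
  [ 0.1000   0.2975   0.1175]
  [ 0.3250   0.3500   0.5875]
(I − A)⁻¹ = adj(I−A) / det(I−A) ≈
  [   2.2492     1.1915     1.1429]
  [   0.4863     1.4468     0.5714]
  [   1.5805     1.7021     2.8571]
Δx = (I − A)⁻¹ Δd with Δd having +100 in the Sector 2 component and 0 elsewhere.
So Δx_2 = L_22 · (+100), where L_22 = adj(I−A)_22 / det(I−A) = 0.2975 / 0.205625.
Δx_2 = 0.2975 × (+100) / 0.205625 = 29.75 / 0.205625 ≈ 144.7.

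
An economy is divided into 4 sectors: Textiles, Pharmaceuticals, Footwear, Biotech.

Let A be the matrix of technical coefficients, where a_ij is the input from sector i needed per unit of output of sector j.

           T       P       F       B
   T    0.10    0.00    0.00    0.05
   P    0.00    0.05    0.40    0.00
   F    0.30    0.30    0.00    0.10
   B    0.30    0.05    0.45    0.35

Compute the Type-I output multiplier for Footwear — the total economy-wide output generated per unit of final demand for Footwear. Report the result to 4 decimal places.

I − A =
  [   0.90     0.00     0.00    -0.05]
  [   0.00     0.95    -0.40     0.00]
  [  -0.30    -0.30     1.00    -0.10]
  [  -0.30    -0.05    -0.45     0.65]
Compute the cofactors C_ij = (−1)^(i+j)·(3×3 minor ij) of I−A; the adjugate is their transpose:
adj(I−A) = Cᵀ =
  [ 0.494750   0.009250   0.022375   0.041500]
  [ 0.090000   0.522750   0.228000   0.042000]
  [ 0.213750   0.176250   0.541500   0.099750]
  [ 0.383250   0.166500   0.402750   0.747000]
det(I−A) = Σ_j (I−A)_1j·C_1j = (0.90)(0.494750) + (0.00)(0.090000) + (0.00)(0.213750) + (-0.05)(0.383250) = 0.4261125
(I − A)⁻¹ = adj(I−A) / det(I−A) ≈
  [   1.16108     0.02171     0.05251     0.09739]
  [   0.21121     1.22679     0.53507     0.09857]
  [   0.50163     0.41362     1.27079     0.23409]
  [   0.89941     0.39074     0.94517     1.75306]
The output multiplier for sector j is the column-j sum of the Leontief inverse (I − A)⁻¹ = adj(I−A) / det(I−A).
Column F of adj(I−A): (0.022375, 0.228000, 0.541500, 0.402750); det(I−A) = 0.4261125.
m_F = (0.022375 + 0.228000 + 0.541500 + 0.402750) / 0.4261125 = 1.194625 / 0.4261125 ≈ 2.8035.

m_F = 2.8035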